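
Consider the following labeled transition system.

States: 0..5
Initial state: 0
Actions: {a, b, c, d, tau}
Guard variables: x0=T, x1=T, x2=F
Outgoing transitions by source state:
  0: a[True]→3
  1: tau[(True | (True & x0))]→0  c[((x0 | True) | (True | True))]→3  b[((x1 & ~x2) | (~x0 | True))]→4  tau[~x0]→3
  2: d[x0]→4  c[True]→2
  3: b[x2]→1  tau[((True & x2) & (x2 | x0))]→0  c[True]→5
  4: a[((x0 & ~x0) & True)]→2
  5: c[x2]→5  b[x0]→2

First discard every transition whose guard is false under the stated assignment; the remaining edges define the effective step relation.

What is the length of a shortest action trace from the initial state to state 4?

Answer: 4

Trace:
Breadth-first toward 4:
  depth 0: {0}
  depth 1: {3}
  depth 2: {5}
  depth 3: {2}
  depth 4: {4}
4 enters at depth 4; path a·c·b·d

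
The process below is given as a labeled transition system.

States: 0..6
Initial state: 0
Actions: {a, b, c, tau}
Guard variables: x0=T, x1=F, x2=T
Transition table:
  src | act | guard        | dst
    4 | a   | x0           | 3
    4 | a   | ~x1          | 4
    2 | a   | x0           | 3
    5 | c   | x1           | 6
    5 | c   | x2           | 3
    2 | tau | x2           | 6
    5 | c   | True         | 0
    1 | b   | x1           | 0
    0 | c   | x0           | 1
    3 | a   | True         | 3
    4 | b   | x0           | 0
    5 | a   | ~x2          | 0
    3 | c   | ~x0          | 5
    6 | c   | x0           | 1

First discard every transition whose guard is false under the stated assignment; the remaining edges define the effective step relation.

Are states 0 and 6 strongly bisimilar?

Bisimulation quotient by refinement:
  round 0: {{0,1,2,3,4,5,6}}
  round 1: {{0,5,6},{1},{2},{3},{4}}
  round 2: {{0,6},{1},{2},{3},{4},{5}}
6 equivalence class(es) (converged in 3)
class of 0: {0,6}; class of 6: {0,6}

Answer: BISIMILAR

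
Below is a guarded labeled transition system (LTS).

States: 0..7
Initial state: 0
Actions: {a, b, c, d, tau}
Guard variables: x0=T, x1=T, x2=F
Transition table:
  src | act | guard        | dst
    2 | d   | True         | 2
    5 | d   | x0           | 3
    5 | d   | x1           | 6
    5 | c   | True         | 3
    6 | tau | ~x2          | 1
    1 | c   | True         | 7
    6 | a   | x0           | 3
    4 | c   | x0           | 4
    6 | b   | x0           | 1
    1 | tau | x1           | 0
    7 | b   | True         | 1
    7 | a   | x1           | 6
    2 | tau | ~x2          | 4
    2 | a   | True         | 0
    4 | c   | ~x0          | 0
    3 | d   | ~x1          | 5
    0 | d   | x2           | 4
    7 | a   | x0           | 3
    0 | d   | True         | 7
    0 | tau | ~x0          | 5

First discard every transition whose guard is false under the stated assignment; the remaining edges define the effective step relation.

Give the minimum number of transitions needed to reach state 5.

Layered search for 5:
  Layer 0: {0}
  Layer 1: {7}
  Layer 2: {1,3,6}
5 never appears.

Answer: UNREACHABLE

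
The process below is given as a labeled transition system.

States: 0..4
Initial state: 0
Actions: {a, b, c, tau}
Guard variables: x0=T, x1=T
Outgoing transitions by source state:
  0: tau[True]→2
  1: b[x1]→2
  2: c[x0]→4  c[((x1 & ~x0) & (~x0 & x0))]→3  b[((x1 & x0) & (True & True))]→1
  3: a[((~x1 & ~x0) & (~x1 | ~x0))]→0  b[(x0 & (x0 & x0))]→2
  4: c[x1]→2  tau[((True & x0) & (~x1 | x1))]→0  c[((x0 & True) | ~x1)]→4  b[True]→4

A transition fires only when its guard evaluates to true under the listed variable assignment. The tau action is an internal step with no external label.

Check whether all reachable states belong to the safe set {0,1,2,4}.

Answer: INVARIANT HOLDS

Trace:
Allowed set {0,1,2,4}
R = {0,1,2,4}
  0: ✓
  1: ✓
  2: ✓
  4: ✓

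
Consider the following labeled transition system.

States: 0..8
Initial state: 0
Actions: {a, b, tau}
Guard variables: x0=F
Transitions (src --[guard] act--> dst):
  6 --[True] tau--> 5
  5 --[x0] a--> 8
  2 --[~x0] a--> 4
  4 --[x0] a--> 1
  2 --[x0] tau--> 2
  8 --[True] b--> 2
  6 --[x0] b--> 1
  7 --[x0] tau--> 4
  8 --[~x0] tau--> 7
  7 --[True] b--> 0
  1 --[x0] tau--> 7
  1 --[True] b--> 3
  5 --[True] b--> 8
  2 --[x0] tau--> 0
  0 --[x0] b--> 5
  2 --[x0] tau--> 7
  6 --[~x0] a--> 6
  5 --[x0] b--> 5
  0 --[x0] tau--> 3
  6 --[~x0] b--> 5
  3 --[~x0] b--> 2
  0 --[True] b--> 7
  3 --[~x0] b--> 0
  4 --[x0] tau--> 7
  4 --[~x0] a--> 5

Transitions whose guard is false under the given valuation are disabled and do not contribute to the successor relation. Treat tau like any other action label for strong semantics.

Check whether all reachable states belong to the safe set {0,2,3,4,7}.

Answer: INVARIANT HOLDS

Analysis:
Inv-set: {0,2,3,4,7}
Reachable = {0,7}
  0: ok
  7: ok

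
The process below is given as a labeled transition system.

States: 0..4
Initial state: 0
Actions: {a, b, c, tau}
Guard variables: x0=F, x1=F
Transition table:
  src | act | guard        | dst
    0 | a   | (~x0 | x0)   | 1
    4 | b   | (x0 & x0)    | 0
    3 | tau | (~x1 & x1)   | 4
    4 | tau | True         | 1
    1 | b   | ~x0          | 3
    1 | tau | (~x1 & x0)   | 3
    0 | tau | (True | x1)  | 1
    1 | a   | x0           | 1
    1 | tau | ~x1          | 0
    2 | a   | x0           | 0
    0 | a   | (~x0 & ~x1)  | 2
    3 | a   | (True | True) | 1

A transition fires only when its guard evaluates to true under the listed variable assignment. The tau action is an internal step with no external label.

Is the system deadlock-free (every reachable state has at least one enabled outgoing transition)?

Answer: DEADLOCK at state 2

Working:
Reach set: {0,1,2,3}
  0: a→1  a→2  tau→1  [deg 3]
  1: b→3  tau→0  [deg 2]
  2: ∅  [STUCK]
  3: a→1  [deg 1]
witness 2: a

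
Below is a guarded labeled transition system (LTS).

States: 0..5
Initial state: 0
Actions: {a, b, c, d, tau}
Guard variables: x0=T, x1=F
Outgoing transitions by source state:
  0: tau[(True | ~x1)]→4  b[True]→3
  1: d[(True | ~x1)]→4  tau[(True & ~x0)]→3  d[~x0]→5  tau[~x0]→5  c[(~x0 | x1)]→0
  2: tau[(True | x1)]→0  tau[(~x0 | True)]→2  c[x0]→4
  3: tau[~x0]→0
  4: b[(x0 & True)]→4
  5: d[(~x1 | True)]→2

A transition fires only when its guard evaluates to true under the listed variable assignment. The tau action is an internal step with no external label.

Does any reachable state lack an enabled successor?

Reachable = {0,3,4}
  0: b→3  tau→4  [2 exit(s)]
  3: ∅  [no exit]
  4: b→4  [1 exit(s)]
witness 3: b

Answer: DEADLOCK at state 3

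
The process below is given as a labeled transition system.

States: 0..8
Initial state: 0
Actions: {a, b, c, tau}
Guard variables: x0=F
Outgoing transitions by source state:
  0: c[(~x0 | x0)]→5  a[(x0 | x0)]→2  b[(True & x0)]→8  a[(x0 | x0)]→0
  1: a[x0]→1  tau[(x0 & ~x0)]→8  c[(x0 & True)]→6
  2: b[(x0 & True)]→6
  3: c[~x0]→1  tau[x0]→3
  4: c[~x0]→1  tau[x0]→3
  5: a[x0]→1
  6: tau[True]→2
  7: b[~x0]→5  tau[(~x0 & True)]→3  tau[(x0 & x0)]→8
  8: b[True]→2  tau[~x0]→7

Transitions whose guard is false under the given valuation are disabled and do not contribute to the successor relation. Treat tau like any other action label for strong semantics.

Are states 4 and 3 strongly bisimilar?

Answer: BISIMILAR

Trace:
Bisimulation quotient by refinement:
  π0 = {{0,1,2,3,4,5,6,7,8}}
  π1 = {{0,3,4},{1,2,5},{6},{7,8}}
  π2 = {{0,3,4},{1,2,5},{6},{7},{8}}
Fixed point at round 3; 5 class(es).
class of 4: {0,3,4}; class of 3: {0,3,4}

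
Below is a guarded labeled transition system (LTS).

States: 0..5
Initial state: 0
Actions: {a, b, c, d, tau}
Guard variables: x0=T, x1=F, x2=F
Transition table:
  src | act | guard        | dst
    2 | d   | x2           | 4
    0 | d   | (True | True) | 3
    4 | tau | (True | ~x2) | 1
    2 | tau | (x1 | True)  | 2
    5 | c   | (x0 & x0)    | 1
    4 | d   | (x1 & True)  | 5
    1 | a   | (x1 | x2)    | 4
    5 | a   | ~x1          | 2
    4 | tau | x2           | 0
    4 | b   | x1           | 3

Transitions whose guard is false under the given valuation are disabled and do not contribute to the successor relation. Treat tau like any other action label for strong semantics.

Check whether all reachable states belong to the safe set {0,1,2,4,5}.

Inv-set: {0,1,2,4,5}
Reachable = {0,3}
  0: ok
  3: VIOLATES
reach 3 via d — violates

Answer: INVARIANT VIOLATED at state 3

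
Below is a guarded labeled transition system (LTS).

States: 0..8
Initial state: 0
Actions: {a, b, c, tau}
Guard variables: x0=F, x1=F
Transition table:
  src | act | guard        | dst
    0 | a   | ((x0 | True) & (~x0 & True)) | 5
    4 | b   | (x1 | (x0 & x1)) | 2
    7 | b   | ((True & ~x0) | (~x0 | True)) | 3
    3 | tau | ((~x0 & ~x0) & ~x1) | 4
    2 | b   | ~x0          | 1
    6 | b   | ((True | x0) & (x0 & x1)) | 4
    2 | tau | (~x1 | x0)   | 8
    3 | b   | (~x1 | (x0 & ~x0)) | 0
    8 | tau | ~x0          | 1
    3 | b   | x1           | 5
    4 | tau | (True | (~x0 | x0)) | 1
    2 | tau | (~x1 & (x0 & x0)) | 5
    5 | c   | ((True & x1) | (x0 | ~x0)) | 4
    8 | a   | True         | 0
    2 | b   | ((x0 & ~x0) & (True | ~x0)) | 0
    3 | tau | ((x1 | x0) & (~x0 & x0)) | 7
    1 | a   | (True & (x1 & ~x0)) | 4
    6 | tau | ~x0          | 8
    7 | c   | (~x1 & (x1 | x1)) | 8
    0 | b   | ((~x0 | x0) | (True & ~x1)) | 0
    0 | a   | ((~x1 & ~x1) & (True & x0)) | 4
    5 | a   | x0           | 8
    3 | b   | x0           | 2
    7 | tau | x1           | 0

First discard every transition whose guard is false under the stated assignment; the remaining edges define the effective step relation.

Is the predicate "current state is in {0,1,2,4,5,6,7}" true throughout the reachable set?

Allowed set {0,1,2,4,5,6,7}
R = {0,1,4,5}
  0: safe
  1: safe
  4: safe
  5: safe

Answer: INVARIANT HOLDS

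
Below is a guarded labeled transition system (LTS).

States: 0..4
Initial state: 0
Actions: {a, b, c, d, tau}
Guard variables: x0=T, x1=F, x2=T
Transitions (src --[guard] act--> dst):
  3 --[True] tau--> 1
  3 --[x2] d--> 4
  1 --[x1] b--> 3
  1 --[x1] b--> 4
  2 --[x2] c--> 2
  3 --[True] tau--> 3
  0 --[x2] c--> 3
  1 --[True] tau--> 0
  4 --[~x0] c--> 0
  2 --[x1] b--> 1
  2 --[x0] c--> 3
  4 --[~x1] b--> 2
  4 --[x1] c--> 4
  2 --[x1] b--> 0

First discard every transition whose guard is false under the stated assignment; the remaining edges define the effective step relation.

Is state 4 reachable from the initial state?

Answer: REACHABLE

Analysis:
Guard filter leaves 8 enabled edge(s).
depth 0: {0}
depth 1: {3}  total {0,3}
depth 2: {1,4}  total {0,1,3,4}
depth 3: {2}  total {0,1,2,3,4}
Reachable = {0,1,2,3,4}
Path to 4: c·d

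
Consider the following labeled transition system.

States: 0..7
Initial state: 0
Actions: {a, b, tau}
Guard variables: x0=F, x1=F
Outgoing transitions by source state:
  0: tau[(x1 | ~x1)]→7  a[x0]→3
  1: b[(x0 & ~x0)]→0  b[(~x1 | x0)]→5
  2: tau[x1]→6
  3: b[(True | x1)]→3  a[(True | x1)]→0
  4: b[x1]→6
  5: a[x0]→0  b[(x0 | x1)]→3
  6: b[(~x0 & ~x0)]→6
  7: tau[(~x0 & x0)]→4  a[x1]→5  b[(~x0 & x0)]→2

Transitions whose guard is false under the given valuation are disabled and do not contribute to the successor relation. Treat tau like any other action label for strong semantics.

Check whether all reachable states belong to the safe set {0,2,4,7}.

Answer: INVARIANT HOLDS

Trace:
Allowed set {0,2,4,7}
Reach set: {0,7}
  0: ok
  7: ok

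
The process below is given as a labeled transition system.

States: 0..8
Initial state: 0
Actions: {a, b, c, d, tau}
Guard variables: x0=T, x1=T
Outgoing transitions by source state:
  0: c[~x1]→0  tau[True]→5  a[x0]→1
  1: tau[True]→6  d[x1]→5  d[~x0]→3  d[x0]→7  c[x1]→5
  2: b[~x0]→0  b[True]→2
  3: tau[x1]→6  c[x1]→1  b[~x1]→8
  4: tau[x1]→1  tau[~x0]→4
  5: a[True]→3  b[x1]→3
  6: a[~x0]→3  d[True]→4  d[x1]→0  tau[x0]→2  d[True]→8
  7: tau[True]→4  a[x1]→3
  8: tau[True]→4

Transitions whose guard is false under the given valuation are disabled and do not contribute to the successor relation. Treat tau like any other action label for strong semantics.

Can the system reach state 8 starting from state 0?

After dropping false guards: 19 live edges.
Layer 0: {0}
Layer 1: {1,5}  now seen {0,1,5}
Layer 2: {3,6,7}  now seen {0,1,3,5,6,7}
Layer 3: {2,4,8}  now seen {0,1,2,3,4,5,6,7,8}
R = {0,1,2,3,4,5,6,7,8}
witness 8: a·tau·d

Answer: REACHABLE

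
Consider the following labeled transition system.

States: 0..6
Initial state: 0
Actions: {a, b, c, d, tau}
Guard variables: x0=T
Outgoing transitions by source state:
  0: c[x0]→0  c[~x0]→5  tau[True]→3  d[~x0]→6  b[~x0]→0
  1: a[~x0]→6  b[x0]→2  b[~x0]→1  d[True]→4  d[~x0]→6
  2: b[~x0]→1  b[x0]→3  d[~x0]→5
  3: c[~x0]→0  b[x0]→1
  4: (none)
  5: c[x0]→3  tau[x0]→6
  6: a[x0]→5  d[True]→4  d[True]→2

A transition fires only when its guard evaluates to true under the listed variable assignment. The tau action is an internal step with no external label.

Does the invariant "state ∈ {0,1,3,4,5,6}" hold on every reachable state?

Answer: INVARIANT VIOLATED at state 2

Analysis:
Inv-set: {0,1,3,4,5,6}
Reach set: {0,1,2,3,4}
  0: safe
  1: safe
  2: ✗ unsafe
  3: safe
  4: safe
reach 2 via tau·b·b — violates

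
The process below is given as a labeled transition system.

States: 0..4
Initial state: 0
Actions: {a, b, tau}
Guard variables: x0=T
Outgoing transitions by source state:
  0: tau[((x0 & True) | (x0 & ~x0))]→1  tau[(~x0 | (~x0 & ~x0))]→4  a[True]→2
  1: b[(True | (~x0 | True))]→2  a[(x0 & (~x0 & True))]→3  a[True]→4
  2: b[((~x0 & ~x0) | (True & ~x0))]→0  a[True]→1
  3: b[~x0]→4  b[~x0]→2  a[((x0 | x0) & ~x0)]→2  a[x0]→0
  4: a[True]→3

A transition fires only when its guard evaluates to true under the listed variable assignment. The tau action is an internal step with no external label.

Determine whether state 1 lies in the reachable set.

Answer: REACHABLE

Trace:
Guard filter leaves 7 enabled edge(s).
L0 = {0}
L1 = {1,2}  total {0,1,2}
L2 = {4}  total {0,1,2,4}
L3 = {3}  total {0,1,2,3,4}
R = {0,1,2,3,4}
trace reaching 1: tau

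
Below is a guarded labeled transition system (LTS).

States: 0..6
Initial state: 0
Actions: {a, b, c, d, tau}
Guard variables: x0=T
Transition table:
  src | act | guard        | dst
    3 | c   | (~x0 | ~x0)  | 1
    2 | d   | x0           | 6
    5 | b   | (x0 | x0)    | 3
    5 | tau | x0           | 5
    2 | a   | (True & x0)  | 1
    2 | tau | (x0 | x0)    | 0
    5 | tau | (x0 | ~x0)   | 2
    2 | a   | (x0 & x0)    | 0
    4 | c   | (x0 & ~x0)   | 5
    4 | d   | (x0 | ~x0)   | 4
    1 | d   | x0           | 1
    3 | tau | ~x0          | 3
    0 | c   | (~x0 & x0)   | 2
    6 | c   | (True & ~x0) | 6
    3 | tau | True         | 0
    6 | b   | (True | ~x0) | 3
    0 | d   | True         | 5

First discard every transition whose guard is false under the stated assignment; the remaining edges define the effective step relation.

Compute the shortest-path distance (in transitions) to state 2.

Answer: 2

Working:
Layered search for 2:
  L0 = {0}
  L1 = {5}
  L2 = {2,3}
depth(2)=2, e.g. d·tau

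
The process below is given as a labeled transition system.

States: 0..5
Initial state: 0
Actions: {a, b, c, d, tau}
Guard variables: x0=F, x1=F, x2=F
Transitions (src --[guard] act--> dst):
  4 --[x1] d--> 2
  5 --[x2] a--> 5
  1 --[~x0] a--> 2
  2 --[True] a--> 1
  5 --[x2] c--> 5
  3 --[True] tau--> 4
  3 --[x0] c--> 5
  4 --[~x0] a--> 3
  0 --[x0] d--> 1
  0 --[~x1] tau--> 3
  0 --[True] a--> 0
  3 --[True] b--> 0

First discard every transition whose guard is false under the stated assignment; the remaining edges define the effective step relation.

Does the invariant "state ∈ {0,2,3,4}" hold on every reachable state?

Answer: INVARIANT HOLDS

Analysis:
Allowed set {0,2,3,4}
Reachable = {0,3,4}
  0: ✓
  3: ✓
  4: ✓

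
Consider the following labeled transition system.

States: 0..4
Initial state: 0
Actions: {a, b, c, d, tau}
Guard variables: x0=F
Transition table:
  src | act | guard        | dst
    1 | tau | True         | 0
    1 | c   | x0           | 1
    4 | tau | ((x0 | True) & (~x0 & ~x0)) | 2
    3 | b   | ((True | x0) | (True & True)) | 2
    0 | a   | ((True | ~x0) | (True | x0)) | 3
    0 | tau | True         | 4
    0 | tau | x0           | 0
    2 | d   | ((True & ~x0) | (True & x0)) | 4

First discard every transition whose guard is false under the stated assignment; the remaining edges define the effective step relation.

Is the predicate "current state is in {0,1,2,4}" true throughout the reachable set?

Answer: INVARIANT VIOLATED at state 3

Analysis:
Allowed set {0,1,2,4}
Reachable = {0,2,3,4}
  0: safe
  2: safe
  3: outside
  4: safe
witness against invariant: a → 3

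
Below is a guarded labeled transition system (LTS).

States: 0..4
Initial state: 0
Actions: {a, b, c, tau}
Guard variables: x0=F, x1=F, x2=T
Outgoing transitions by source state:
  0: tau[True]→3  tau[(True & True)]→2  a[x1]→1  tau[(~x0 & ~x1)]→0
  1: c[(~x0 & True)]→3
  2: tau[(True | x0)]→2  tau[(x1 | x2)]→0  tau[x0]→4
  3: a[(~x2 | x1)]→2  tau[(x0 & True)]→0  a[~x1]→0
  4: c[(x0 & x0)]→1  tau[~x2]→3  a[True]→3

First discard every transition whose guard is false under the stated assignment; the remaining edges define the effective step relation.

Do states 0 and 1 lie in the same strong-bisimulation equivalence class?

Answer: NOT BISIMILAR

Working:
Refine partition for ~:
  P[0] = {{0,1,2,3,4}}
  P[1] = {{0,2},{1},{3,4}}
  P[2] = {{0},{1},{2},{3},{4}}
5 equivalence class(es) (converged in 3)
[0]={0}  [1]={1}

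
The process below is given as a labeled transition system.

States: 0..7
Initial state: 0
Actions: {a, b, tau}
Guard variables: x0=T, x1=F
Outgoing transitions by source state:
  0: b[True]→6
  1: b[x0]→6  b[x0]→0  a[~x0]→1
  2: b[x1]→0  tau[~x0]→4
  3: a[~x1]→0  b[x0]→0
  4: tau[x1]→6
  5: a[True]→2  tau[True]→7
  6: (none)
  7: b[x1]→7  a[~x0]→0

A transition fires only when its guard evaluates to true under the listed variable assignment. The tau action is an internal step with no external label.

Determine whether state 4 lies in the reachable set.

Answer: UNREACHABLE

Analysis:
Guard filter leaves 7 enabled edge(s).
depth 0: {0}
depth 1: {6}  total {0,6}
Reachable = {0,6}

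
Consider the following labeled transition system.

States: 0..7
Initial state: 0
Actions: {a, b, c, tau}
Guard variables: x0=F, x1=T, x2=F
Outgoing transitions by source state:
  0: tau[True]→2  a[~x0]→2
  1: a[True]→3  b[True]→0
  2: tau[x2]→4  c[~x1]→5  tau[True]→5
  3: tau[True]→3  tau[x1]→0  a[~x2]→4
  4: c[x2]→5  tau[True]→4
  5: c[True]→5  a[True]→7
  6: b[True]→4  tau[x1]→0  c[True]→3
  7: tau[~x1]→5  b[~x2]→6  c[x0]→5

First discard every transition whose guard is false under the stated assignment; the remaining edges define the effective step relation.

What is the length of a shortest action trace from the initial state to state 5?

Answer: 2

Working:
Layered search for 5:
  Layer 0: {0}
  Layer 1: {2}
  Layer 2: {5}
first hit 5 at d=2 via a·tau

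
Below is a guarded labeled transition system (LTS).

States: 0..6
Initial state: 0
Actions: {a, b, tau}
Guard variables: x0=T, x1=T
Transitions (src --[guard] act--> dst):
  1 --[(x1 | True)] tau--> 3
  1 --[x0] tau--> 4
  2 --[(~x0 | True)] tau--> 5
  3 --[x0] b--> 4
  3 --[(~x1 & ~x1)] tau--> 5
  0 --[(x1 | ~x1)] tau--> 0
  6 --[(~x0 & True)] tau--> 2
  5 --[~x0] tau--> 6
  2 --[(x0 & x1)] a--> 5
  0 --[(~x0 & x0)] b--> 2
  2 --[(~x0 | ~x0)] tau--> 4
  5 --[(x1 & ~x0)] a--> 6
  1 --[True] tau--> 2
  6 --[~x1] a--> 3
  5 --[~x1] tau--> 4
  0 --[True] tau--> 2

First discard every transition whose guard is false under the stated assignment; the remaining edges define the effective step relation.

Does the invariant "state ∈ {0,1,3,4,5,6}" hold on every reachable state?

Answer: INVARIANT VIOLATED at state 2

Working:
Safe = {0,1,3,4,5,6}
Reach set: {0,2,5}
  0: safe
  2: VIOLATES
  5: safe
counterexample path to 2: tau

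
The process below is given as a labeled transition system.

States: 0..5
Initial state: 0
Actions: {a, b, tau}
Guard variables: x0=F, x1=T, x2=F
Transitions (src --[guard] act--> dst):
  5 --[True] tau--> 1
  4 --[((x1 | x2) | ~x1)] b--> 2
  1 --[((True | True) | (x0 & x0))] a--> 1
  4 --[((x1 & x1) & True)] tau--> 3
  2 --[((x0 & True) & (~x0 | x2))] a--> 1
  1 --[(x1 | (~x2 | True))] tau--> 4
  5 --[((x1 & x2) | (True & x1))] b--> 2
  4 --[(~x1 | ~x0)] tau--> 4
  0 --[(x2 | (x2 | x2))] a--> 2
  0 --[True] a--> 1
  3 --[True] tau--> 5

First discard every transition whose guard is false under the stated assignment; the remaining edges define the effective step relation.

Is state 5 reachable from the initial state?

9 transition(s) survive guard evaluation.
L0 = {0}
L1 = {1}  cumulative {0,1}
L2 = {4}  cumulative {0,1,4}
L3 = {2,3}  cumulative {0,1,2,3,4}
L4 = {5}  cumulative {0,1,2,3,4,5}
Reachable = {0,1,2,3,4,5}
trace reaching 5: a·tau·tau·tau

Answer: REACHABLE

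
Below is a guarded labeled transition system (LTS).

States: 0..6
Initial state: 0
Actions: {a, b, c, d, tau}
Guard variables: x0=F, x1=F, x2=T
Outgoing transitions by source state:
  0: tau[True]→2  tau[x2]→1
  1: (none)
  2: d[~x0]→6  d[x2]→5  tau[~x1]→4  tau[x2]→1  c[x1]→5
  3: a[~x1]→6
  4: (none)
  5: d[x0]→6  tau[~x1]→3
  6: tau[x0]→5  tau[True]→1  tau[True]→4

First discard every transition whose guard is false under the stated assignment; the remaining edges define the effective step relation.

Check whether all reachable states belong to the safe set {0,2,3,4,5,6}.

Inv-set: {0,2,3,4,5,6}
Reachable = {0,1,2,3,4,5,6}
  0: safe
  1: ✗ unsafe
  2: safe
  3: safe
  4: safe
  5: safe
  6: safe
witness against invariant: tau → 1

Answer: INVARIANT VIOLATED at state 1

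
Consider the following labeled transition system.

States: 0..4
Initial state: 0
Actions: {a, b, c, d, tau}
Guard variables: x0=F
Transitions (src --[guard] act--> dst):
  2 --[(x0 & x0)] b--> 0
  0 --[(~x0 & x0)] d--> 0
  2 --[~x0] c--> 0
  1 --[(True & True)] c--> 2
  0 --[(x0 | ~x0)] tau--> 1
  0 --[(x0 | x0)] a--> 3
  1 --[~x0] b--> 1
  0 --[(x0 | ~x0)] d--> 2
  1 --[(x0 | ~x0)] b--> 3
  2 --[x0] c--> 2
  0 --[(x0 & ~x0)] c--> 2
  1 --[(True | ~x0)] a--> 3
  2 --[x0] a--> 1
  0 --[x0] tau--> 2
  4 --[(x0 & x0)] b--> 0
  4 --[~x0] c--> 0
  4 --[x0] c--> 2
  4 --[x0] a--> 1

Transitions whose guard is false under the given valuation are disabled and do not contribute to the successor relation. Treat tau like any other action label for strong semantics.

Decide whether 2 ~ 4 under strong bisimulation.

Answer: BISIMILAR

Working:
Refine partition for ~:
  π0 = {{0,1,2,3,4}}
  π1 = {{0},{1},{2,4},{3}}
4 equivalence class(es) (converged in 2)
class of 2: {2,4}; class of 4: {2,4}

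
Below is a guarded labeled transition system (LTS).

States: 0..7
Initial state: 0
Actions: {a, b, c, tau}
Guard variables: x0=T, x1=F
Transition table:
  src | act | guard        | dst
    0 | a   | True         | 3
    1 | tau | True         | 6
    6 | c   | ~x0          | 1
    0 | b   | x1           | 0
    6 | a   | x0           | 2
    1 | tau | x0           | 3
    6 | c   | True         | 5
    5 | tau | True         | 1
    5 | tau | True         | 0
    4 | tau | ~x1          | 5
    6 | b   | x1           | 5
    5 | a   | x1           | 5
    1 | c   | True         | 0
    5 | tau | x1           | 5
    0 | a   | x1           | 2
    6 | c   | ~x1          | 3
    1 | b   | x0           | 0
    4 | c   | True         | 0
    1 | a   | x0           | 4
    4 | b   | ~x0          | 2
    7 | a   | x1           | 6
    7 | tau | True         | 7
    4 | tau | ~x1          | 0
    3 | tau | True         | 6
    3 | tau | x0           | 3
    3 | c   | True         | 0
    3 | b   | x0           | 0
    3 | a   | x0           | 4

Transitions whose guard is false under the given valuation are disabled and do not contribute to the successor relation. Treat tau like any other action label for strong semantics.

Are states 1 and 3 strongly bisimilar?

Bisimulation quotient by refinement:
  round 0: {{0,1,2,3,4,5,6,7}}
  round 1: {{0},{1,3},{2},{4},{5,7},{6}}
  round 2: {{0},{1,3},{2},{4},{5},{6},{7}}
Fixed point at round 3; 7 class(es).
1∈{1,3}, 3∈{1,3}

Answer: BISIMILAR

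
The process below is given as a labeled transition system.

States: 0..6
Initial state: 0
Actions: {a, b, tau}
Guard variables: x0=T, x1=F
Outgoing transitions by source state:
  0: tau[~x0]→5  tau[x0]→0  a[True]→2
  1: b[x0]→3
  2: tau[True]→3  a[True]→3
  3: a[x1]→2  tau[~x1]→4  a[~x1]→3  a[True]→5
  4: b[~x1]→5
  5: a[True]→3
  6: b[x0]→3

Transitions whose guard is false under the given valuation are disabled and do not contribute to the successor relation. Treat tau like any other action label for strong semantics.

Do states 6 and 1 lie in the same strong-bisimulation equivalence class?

Compute ~ classes (split until stable):
  π0 = {{0,1,2,3,4,5,6}}
  π1 = {{0,2,3},{1,4,6},{5}}
  π2 = {{0,2},{1,6},{3},{4},{5}}
  π3 = {{0},{1,6},{2},{3},{4},{5}}
stable after 4 split(s): 6 block(s)
6∈{1,6}, 1∈{1,6}

Answer: BISIMILAR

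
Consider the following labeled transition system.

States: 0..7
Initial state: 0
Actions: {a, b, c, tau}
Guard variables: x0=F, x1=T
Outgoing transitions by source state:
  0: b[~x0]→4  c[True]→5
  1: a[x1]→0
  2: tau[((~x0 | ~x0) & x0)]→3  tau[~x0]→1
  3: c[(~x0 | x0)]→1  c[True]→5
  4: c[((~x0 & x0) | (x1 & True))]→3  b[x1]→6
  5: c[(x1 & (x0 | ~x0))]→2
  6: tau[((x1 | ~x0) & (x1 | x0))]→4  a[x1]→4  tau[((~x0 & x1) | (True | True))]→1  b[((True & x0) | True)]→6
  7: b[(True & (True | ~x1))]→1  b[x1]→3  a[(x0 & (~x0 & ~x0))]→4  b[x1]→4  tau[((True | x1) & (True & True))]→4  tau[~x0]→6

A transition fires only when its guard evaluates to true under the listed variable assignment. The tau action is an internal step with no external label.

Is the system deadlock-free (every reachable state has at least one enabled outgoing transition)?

Reachable = {0,1,2,3,4,5,6}
  0: b→4  c→5  [2 out]
  1: a→0  [1 out]
  2: tau→1  [1 out]
  3: c→1  c→5  [2 out]
  4: b→6  c→3  [2 out]
  5: c→2  [1 out]
  6: a→4  b→6  tau→1  tau→4  [4 out]

Answer: DEADLOCK-FREE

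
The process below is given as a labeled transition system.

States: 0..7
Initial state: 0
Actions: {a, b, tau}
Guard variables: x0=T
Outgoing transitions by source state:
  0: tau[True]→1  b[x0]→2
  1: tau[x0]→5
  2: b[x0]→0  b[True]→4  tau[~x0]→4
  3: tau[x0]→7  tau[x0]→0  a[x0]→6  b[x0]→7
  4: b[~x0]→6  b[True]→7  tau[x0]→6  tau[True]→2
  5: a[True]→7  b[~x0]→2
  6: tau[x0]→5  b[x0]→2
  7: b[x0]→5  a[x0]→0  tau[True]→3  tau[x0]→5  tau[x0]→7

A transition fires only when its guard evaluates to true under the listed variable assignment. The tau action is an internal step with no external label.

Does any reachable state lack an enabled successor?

Reach set: {0,1,2,3,4,5,6,7}
  0: b→2  tau→1  [2 exit(s)]
  1: tau→5  [1 exit(s)]
  2: b→0  b→4  [2 exit(s)]
  3: a→6  b→7  tau→0  tau→7  [4 exit(s)]
  4: b→7  tau→2  tau→6  [3 exit(s)]
  5: a→7  [1 exit(s)]
  6: b→2  tau→5  [2 exit(s)]
  7: a→0  b→5  tau→3  tau→5  tau→7  [5 exit(s)]

Answer: DEADLOCK-FREE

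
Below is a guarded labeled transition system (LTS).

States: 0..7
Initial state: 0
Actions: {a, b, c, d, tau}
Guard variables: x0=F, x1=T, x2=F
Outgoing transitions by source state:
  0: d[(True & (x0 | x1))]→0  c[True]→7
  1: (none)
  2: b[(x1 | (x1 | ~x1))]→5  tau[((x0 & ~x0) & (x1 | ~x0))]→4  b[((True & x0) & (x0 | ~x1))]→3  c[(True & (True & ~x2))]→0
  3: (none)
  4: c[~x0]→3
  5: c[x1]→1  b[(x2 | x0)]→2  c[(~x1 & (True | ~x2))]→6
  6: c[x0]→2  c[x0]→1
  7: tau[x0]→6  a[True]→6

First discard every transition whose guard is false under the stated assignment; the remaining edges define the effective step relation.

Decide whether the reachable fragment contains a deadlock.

Answer: DEADLOCK at state 6

Analysis:
R = {0,6,7}
  0: c→7  d→0  [2 exit(s)]
  6: ∅  [no exit]
  7: a→6  [1 exit(s)]
witness 6: c·a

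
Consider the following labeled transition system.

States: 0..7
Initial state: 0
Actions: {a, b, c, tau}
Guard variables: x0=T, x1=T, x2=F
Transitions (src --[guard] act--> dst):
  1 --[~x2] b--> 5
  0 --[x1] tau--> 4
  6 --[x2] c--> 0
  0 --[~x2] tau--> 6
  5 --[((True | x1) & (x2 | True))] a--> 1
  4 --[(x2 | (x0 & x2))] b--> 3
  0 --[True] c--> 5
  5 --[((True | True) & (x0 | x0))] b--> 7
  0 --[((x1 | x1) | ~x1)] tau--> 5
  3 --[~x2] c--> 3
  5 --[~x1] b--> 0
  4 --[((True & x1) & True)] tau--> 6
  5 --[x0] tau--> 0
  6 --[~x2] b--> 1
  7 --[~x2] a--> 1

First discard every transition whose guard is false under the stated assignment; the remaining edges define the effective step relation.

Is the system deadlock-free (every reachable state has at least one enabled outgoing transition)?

Reach set: {0,1,4,5,6,7}
  0: c→5  tau→4  tau→5  tau→6  [4 exit(s)]
  1: b→5  [1 exit(s)]
  4: tau→6  [1 exit(s)]
  5: a→1  b→7  tau→0  [3 exit(s)]
  6: b→1  [1 exit(s)]
  7: a→1  [1 exit(s)]

Answer: DEADLOCK-FREE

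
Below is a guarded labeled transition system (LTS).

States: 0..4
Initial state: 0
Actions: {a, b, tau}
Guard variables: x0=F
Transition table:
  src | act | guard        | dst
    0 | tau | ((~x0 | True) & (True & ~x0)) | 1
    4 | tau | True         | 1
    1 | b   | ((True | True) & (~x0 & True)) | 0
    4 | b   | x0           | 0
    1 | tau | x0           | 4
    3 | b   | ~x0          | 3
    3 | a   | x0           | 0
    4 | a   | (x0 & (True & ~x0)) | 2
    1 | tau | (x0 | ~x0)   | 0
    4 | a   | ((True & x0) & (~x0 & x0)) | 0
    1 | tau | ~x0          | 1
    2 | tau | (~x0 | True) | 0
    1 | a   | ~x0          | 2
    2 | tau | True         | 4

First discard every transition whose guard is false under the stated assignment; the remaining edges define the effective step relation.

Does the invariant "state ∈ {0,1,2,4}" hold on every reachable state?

Inv-set: {0,1,2,4}
Reach set: {0,1,2,4}
  0: ✓
  1: ✓
  2: ✓
  4: ✓

Answer: INVARIANT HOLDS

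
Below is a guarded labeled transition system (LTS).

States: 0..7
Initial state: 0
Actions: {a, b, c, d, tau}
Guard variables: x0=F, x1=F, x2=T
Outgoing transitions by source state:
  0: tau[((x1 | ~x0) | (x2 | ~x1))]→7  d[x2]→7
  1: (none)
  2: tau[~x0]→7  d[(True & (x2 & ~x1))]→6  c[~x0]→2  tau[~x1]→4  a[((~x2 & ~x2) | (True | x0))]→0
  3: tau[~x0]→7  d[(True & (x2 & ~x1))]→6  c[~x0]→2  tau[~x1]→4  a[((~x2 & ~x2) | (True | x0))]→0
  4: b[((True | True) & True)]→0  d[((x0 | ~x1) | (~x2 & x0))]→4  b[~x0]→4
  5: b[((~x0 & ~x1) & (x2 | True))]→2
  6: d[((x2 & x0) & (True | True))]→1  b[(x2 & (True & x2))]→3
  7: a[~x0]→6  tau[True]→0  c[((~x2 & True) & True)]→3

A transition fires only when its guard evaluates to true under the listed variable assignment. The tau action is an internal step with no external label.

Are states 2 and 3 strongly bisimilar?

Answer: BISIMILAR

Trace:
Bisimulation quotient by refinement:
  round 0: {{0,1,2,3,4,5,6,7}}
  round 1: {{0},{1},{2,3},{4},{5,6},{7}}
6 equivalence class(es) (converged in 2)
2∈{2,3}, 3∈{2,3}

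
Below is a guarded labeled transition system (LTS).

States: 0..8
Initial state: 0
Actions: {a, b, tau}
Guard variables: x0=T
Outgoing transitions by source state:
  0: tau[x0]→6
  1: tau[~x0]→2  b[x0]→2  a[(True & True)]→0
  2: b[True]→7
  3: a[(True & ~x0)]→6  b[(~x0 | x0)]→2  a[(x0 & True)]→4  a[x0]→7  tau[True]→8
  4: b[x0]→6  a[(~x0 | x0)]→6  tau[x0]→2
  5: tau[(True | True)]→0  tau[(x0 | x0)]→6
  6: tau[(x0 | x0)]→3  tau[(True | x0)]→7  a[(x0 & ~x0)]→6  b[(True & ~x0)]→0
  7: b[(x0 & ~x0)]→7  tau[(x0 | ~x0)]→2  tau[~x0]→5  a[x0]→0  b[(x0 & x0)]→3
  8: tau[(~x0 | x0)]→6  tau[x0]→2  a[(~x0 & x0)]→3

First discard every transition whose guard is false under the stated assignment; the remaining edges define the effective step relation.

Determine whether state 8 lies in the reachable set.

20 transition(s) survive guard evaluation.
L0 = {0}
L1 = {6}  total {0,6}
L2 = {3,7}  total {0,3,6,7}
L3 = {2,4,8}  total {0,2,3,4,6,7,8}
R = {0,2,3,4,6,7,8}
trace reaching 8: tau·tau·tau

Answer: REACHABLE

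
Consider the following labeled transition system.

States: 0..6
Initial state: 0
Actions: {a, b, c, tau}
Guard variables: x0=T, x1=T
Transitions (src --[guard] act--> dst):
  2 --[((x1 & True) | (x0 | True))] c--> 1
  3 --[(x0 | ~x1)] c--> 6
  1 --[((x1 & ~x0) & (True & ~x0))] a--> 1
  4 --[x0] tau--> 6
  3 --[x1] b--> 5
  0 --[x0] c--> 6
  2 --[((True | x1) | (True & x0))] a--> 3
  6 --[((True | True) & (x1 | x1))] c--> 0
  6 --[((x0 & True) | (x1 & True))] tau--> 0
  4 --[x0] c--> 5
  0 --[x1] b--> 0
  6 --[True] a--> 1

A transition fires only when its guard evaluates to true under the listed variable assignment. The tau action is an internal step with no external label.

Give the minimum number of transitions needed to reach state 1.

Layered search for 1:
  Layer 0: {0}
  Layer 1: {6}
  Layer 2: {1}
depth(1)=2, e.g. c·a

Answer: 2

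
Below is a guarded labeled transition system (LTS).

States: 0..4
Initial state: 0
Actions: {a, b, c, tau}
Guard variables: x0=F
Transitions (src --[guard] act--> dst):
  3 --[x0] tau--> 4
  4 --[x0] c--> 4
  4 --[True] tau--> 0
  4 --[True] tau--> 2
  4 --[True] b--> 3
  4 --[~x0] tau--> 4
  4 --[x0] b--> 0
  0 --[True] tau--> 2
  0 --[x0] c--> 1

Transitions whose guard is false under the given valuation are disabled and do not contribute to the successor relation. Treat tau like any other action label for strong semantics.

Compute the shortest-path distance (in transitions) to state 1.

Answer: UNREACHABLE

Working:
Layered search for 1:
  Layer 0: {0}
  Layer 1: {2}
1 never appears.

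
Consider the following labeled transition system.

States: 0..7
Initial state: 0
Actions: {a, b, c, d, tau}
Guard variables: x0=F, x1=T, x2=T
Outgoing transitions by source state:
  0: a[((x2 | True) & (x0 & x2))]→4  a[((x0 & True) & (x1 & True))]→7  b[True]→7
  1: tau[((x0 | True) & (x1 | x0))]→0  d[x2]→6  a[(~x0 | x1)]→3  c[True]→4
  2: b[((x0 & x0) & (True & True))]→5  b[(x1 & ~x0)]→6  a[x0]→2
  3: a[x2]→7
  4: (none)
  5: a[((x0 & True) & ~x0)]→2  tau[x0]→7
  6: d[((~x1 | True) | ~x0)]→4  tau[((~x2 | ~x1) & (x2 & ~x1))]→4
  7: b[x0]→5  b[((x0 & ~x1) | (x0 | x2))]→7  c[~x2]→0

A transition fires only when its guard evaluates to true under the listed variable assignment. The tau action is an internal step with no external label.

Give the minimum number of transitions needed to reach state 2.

Answer: UNREACHABLE

Working:
Layered search for 2:
  depth 0: {0}
  depth 1: {7}
2 never appears.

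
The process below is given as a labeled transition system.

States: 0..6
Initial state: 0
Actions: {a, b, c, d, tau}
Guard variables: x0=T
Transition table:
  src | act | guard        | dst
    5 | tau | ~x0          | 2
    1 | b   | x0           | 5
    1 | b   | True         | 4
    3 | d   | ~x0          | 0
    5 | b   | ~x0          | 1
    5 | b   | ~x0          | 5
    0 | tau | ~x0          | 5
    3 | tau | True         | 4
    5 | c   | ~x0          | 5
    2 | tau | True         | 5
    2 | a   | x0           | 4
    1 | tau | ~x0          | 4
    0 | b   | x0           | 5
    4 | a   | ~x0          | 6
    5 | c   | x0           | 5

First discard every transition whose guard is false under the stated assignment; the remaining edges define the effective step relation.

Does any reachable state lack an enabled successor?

Answer: DEADLOCK-FREE

Analysis:
Reachable = {0,5}
  0: b→5  [1 out]
  5: c→5  [1 out]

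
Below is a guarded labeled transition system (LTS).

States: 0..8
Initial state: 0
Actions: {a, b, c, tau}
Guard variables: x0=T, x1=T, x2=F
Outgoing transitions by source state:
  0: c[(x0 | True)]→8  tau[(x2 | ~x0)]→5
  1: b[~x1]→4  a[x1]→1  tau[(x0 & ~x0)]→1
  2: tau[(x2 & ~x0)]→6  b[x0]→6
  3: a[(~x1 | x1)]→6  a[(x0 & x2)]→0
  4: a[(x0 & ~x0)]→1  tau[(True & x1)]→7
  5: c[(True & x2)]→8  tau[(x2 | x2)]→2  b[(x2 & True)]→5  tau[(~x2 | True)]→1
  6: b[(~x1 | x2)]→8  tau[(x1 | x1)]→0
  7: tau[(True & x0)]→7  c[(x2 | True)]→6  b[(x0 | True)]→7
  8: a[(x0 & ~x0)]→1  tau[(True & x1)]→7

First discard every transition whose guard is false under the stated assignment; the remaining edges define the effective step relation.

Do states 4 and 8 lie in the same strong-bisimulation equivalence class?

Bisimulation quotient by refinement:
  π0 = {{0,1,2,3,4,5,6,7,8}}
  π1 = {{0},{1,3},{2},{4,5,6,8},{7}}
  π2 = {{0},{1},{2},{3},{4,8},{5},{6},{7}}
stable after 3 split(s): 8 block(s)
class of 4: {4,8}; class of 8: {4,8}

Answer: BISIMILAR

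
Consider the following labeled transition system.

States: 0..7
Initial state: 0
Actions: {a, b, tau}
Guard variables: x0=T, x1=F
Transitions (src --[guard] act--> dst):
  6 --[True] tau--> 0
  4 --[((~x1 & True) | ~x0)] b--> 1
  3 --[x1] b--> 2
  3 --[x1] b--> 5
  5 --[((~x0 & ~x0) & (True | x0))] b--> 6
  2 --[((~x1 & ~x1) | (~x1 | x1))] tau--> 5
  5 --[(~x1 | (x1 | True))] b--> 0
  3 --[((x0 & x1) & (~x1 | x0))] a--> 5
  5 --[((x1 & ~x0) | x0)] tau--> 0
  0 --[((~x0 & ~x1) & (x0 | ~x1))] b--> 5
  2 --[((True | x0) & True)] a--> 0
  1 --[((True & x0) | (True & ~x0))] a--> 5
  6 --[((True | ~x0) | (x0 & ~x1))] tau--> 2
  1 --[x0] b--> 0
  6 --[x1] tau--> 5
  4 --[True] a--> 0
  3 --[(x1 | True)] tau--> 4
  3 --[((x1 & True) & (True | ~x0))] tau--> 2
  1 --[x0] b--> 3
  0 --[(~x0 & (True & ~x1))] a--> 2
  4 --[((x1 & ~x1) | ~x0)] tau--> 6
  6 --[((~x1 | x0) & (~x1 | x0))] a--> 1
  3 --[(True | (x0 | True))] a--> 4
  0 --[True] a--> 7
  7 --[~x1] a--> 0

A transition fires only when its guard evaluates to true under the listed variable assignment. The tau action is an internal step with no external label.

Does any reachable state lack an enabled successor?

Answer: DEADLOCK-FREE

Working:
Reach set: {0,7}
  0: a→7  [1 out]
  7: a→0  [1 out]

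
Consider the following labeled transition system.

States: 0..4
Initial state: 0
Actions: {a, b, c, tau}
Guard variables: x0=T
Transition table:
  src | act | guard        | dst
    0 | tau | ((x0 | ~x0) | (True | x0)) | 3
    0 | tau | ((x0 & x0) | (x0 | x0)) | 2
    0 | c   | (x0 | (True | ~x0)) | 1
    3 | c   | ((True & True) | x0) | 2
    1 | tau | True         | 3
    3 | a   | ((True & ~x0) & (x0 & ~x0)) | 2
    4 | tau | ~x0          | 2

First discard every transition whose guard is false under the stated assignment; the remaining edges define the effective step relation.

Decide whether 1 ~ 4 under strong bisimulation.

Answer: NOT BISIMILAR

Analysis:
Compute ~ classes (split until stable):
  P[0] = {{0,1,2,3,4}}
  P[1] = {{0},{1},{2,4},{3}}
Fixed point at round 2; 4 class(es).
class of 1: {1}; class of 4: {2,4}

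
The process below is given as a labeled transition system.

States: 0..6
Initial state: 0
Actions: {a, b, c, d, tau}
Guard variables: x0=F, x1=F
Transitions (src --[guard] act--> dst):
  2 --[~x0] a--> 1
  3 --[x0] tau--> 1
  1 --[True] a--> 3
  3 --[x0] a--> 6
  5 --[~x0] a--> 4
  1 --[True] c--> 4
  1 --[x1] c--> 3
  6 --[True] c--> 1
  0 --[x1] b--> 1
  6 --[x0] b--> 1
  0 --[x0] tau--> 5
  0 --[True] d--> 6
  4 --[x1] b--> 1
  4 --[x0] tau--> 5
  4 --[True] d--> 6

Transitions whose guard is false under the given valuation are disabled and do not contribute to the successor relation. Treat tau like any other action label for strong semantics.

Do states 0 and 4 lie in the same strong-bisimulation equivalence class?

Compute ~ classes (split until stable):
  round 0: {{0,1,2,3,4,5,6}}
  round 1: {{0,4},{1},{2,5},{3},{6}}
  round 2: {{0,4},{1},{2},{3},{5},{6}}
6 equivalence class(es) (converged in 3)
class of 0: {0,4}; class of 4: {0,4}

Answer: BISIMILAR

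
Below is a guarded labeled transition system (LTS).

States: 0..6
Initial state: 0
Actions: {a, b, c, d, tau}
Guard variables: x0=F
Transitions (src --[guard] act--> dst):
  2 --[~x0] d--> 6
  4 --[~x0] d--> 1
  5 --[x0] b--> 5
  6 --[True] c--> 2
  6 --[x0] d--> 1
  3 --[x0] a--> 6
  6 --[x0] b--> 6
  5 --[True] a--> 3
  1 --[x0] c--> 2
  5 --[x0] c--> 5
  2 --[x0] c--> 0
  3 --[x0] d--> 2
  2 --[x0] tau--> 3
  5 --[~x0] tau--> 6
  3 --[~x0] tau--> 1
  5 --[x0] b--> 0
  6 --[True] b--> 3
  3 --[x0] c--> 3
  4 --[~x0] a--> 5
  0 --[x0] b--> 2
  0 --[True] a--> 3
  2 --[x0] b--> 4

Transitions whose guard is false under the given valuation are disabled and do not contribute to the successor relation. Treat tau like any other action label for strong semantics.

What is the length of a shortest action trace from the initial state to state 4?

Answer: UNREACHABLE

Working:
BFS to 4:
  Layer 0: {0}
  Layer 1: {3}
  Layer 2: {1}
4 never appears.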